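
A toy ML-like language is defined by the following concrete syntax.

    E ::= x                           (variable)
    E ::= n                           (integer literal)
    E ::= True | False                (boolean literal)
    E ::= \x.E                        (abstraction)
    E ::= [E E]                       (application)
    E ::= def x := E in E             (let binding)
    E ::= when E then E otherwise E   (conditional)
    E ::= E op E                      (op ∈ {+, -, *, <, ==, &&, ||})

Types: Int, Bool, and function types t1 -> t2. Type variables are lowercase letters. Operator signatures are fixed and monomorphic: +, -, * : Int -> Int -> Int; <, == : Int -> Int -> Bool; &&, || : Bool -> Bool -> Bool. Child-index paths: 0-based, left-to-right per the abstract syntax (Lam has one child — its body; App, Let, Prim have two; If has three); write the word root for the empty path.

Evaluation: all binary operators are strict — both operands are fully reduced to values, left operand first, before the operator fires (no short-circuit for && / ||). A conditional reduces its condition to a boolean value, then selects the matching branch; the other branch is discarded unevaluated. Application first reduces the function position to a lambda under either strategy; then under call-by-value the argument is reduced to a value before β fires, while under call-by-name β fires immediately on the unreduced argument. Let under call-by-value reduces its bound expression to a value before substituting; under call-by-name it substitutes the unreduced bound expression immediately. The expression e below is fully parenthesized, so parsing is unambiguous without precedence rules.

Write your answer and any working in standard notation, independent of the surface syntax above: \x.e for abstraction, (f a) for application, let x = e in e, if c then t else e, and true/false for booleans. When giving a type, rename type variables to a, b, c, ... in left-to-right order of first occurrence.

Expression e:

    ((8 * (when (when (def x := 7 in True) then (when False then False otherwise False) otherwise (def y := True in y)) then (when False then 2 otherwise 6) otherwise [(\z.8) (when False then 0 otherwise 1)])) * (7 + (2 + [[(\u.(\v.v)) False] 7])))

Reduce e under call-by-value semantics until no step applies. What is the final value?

Working:
step 0: ((8 * (if (if (let x = 7 in true) then (if false then false else false) else (let y = true in y)) then (if false then 2 else 6) else ((\z.8) (if false then 0 else 1)))) * (7 + (2 + (((\u.(\v.v)) false) 7))))
step 1: [let@0.1.0.0] ((8 * (if (if true then (if false then false else false) else (let y = true in y)) then (if false then 2 else 6) else ((\z.8) (if false then 0 else 1)))) * (7 + (2 + (((\u.(\v.v)) false) 7))))
step 2: [if@0.1.0] ((8 * (if (if false then false else false) then (if false then 2 else 6) else ((\z.8) (if false then 0 else 1)))) * (7 + (2 + (((\u.(\v.v)) false) 7))))
step 3: [if@0.1.0] ((8 * (if false then (if false then 2 else 6) else ((\z.8) (if false then 0 else 1)))) * (7 + (2 + (((\u.(\v.v)) false) 7))))
step 4: [if@0.1] ((8 * ((\z.8) (if false then 0 else 1))) * (7 + (2 + (((\u.(\v.v)) false) 7))))
step 5: [if@0.1.1] ((8 * ((\z.8) 1)) * (7 + (2 + (((\u.(\v.v)) false) 7))))
step 6: [beta@0.1] ((8 * 8) * (7 + (2 + (((\u.(\v.v)) false) 7))))
step 7: [delta@0] (64 * (7 + (2 + (((\u.(\v.v)) false) 7))))
step 8: [beta@1.1.1.0] (64 * (7 + (2 + ((\v.v) 7))))
step 9: [beta@1.1.1] (64 * (7 + (2 + 7)))
step 10: [delta@1.1] (64 * (7 + 9))
step 11: [delta@1] (64 * 16)
step 12: [delta@root] 1024

Answer: 1024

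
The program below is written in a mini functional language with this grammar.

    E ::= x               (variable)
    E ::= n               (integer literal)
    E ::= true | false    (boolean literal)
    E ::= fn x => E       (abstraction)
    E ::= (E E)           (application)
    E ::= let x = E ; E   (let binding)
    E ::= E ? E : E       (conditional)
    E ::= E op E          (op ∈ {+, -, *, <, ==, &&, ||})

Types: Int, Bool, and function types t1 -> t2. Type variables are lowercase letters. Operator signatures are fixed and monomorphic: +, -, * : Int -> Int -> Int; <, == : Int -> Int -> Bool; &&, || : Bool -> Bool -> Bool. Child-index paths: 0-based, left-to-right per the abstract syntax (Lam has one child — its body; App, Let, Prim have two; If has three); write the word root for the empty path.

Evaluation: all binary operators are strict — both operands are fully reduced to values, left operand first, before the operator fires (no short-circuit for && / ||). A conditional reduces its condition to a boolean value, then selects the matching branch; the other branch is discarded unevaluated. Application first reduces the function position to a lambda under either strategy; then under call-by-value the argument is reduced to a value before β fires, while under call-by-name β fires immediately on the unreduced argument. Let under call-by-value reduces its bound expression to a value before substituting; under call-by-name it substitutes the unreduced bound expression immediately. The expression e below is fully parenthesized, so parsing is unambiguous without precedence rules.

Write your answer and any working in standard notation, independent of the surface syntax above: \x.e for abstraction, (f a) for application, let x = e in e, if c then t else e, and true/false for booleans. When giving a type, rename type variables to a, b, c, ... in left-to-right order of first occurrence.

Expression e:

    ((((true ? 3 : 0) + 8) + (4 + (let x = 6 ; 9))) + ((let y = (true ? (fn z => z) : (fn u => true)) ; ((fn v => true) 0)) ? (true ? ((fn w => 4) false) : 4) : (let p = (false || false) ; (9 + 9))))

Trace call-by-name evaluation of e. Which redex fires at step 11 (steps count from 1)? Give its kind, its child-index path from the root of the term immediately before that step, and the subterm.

Answer: delta at root : (24 + 4)

Working:
step 0: ((((if true then 3 else 0) + 8) + (4 + (let x = 6 in 9))) + (if (let y = (if true then (\z.z) else (\u.true)) in ((\v.true) 0)) then (if true then ((\w.4) false) else 4) else (let p = (false || false) in (9 + 9))))
step 1: [if@0.0.0] (((3 + 8) + (4 + (let x = 6 in 9))) + (if (let y = (if true then (\z.z) else (\u.true)) in ((\v.true) 0)) then (if true then ((\w.4) false) else 4) else (let p = (false || false) in (9 + 9))))
step 2: [delta@0.0] ((11 + (4 + (let x = 6 in 9))) + (if (let y = (if true then (\z.z) else (\u.true)) in ((\v.true) 0)) then (if true then ((\w.4) false) else 4) else (let p = (false || false) in (9 + 9))))
step 3: [let@0.1.1] ((11 + (4 + 9)) + (if (let y = (if true then (\z.z) else (\u.true)) in ((\v.true) 0)) then (if true then ((\w.4) false) else 4) else (let p = (false || false) in (9 + 9))))
step 4: [delta@0.1] ((11 + 13) + (if (let y = (if true then (\z.z) else (\u.true)) in ((\v.true) 0)) then (if true then ((\w.4) false) else 4) else (let p = (false || false) in (9 + 9))))
step 5: [delta@0] (24 + (if (let y = (if true then (\z.z) else (\u.true)) in ((\v.true) 0)) then (if true then ((\w.4) false) else 4) else (let p = (false || false) in (9 + 9))))
step 6: [let@1.0] (24 + (if ((\v.true) 0) then (if true then ((\w.4) false) else 4) else (let p = (false || false) in (9 + 9))))
step 7: [beta@1.0] (24 + (if true then (if true then ((\w.4) false) else 4) else (let p = (false || false) in (9 + 9))))
step 8: [if@1] (24 + (if true then ((\w.4) false) else 4))
step 9: [if@1] (24 + ((\w.4) false))
step 10: [beta@1] (24 + 4)
step 11: [delta@root] 28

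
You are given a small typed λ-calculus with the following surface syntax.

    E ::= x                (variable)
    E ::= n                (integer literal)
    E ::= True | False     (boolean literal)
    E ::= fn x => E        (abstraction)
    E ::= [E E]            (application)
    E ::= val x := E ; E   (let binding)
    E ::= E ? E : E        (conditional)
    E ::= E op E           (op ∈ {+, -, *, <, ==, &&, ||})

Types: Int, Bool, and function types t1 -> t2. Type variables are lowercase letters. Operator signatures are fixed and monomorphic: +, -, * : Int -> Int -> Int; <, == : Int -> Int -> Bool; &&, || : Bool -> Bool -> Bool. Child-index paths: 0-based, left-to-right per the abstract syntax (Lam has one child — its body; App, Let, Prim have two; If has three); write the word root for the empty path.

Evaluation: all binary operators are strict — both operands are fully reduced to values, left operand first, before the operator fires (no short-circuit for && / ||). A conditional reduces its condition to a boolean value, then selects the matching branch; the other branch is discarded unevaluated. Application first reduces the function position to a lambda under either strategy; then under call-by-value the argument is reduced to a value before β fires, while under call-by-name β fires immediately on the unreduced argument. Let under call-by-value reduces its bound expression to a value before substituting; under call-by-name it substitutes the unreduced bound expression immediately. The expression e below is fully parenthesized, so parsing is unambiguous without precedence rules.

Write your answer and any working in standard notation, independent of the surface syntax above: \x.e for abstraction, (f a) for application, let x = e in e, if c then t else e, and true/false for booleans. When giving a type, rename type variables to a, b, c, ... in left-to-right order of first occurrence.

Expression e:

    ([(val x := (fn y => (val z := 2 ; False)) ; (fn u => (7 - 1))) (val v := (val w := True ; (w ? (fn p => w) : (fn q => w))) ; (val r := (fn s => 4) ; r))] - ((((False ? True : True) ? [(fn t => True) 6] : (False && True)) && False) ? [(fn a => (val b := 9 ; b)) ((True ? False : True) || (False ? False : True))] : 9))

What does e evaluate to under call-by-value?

Working:
step 0: (((let x = (\y.(let z = 2 in false)) in (\u.(7 - 1))) (let v = (let w = true in (if w then (\p.w) else (\q.w))) in (let r = (\s.4) in r))) - (if ((if (if false then true else true) then ((\t.true) 6) else (false && true)) && false) then ((\a.(let b = 9 in b)) ((if true then false else true) || (if false then false else true))) else 9))
step 1: [let@0.0] (((\u.(7 - 1)) (let v = (let w = true in (if w then (\p.w) else (\q.w))) in (let r = (\s.4) in r))) - (if ((if (if false then true else true) then ((\t.true) 6) else (false && true)) && false) then ((\a.(let b = 9 in b)) ((if true then false else true) || (if false then false else true))) else 9))
step 2: [let@0.1.0] (((\u.(7 - 1)) (let v = (if true then (\p.true) else (\q.true)) in (let r = (\s.4) in r))) - (if ((if (if false then true else true) then ((\t.true) 6) else (false && true)) && false) then ((\a.(let b = 9 in b)) ((if true then false else true) || (if false then false else true))) else 9))
step 3: [if@0.1.0] (((\u.(7 - 1)) (let v = (\p.true) in (let r = (\s.4) in r))) - (if ((if (if false then true else true) then ((\t.true) 6) else (false && true)) && false) then ((\a.(let b = 9 in b)) ((if true then false else true) || (if false then false else true))) else 9))
step 4: [let@0.1] (((\u.(7 - 1)) (let r = (\s.4) in r)) - (if ((if (if false then true else true) then ((\t.true) 6) else (false && true)) && false) then ((\a.(let b = 9 in b)) ((if true then false else true) || (if false then false else true))) else 9))
step 5: [let@0.1] (((\u.(7 - 1)) (\s.4)) - (if ((if (if false then true else true) then ((\t.true) 6) else (false && true)) && false) then ((\a.(let b = 9 in b)) ((if true then false else true) || (if false then false else true))) else 9))
step 6: [beta@0] ((7 - 1) - (if ((if (if false then true else true) then ((\t.true) 6) else (false && true)) && false) then ((\a.(let b = 9 in b)) ((if true then false else true) || (if false then false else true))) else 9))
step 7: [delta@0] (6 - (if ((if (if false then true else true) then ((\t.true) 6) else (false && true)) && false) then ((\a.(let b = 9 in b)) ((if true then false else true) || (if false then false else true))) else 9))
step 8: [if@1.0.0.0] (6 - (if ((if true then ((\t.true) 6) else (false && true)) && false) then ((\a.(let b = 9 in b)) ((if true then false else true) || (if false then false else true))) else 9))
step 9: [if@1.0.0] (6 - (if (((\t.true) 6) && false) then ((\a.(let b = 9 in b)) ((if true then false else true) || (if false then false else true))) else 9))
step 10: [beta@1.0.0] (6 - (if (true && false) then ((\a.(let b = 9 in b)) ((if true then false else true) || (if false then false else true))) else 9))
step 11: [delta@1.0] (6 - (if false then ((\a.(let b = 9 in b)) ((if true then false else true) || (if false then false else true))) else 9))
step 12: [if@1] (6 - 9)
step 13: [delta@root] -3

Answer: -3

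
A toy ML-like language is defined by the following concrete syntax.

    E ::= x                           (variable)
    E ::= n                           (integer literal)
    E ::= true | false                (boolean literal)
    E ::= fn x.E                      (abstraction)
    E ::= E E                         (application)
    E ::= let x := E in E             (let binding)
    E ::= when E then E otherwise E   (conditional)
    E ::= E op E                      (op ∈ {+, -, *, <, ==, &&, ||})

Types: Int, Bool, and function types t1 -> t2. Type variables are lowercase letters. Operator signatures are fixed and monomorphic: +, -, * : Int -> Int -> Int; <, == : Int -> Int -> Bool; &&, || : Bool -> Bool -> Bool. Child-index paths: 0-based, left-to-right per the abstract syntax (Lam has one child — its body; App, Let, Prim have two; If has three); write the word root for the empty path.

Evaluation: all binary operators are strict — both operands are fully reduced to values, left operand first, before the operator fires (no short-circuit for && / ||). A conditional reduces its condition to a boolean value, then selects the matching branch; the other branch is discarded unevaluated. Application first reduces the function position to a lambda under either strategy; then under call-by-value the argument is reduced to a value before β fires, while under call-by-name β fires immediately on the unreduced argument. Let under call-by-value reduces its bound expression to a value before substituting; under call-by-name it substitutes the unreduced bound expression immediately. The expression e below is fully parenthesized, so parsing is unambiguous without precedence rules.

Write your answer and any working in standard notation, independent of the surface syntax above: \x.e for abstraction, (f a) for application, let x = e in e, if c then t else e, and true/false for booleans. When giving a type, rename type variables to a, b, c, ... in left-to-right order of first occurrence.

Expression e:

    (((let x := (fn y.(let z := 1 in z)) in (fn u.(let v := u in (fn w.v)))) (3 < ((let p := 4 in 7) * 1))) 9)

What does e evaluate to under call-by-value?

Answer: true

Working:
step 0: (((let x = (\y.(let z = 1 in z)) in (\u.(let v = u in (\w.v)))) (3 < ((let p = 4 in 7) * 1))) 9)
step 1: [let@0.0] (((\u.(let v = u in (\w.v))) (3 < ((let p = 4 in 7) * 1))) 9)
step 2: [let@0.1.1.0] (((\u.(let v = u in (\w.v))) (3 < (7 * 1))) 9)
step 3: [delta@0.1.1] (((\u.(let v = u in (\w.v))) (3 < 7)) 9)
step 4: [delta@0.1] (((\u.(let v = u in (\w.v))) true) 9)
step 5: [beta@0] ((let v = true in (\w.v)) 9)
step 6: [let@0] ((\w.true) 9)
step 7: [beta@root] true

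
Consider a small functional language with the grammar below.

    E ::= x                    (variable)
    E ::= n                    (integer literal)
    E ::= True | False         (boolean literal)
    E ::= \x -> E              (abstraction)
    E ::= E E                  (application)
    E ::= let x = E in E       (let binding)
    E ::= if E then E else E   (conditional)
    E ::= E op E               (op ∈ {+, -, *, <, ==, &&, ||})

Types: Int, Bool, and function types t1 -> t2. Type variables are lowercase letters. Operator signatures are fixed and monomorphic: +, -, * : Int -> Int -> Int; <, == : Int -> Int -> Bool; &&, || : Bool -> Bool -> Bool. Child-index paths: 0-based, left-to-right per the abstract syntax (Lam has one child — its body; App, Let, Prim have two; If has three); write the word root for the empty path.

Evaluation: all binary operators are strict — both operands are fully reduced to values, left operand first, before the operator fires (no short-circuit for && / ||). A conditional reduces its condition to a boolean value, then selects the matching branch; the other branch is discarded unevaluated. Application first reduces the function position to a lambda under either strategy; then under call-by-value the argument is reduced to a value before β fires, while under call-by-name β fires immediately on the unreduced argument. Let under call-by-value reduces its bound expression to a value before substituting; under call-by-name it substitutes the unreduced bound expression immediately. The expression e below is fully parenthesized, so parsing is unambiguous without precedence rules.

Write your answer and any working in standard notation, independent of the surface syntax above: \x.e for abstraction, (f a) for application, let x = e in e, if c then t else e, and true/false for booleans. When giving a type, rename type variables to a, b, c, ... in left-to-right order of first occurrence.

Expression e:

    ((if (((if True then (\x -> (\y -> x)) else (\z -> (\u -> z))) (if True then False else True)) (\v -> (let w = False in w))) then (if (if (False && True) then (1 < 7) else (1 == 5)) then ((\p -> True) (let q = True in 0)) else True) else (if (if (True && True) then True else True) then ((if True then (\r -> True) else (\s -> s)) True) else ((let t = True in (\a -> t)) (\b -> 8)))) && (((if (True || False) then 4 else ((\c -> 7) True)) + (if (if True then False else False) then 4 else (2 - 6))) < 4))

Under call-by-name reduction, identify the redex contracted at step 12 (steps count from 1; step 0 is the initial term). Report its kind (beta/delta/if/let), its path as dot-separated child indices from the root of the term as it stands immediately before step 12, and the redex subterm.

Answer: if at 1.0.0 : (if true then 4 else ((\c.7) true))

Derivation:
step 0: ((if (((if true then (\x.(\y.x)) else (\z.(\u.z))) (if true then false else true)) (\v.(let w = false in w))) then (if (if (false && true) then (1 < 7) else (1 == 5)) then ((\p.true) (let q = true in 0)) else true) else (if (if (true && true) then true else true) then ((if true then (\r.true) else (\s.s)) true) else ((let t = true in (\a.t)) (\b.8)))) && (((if (true || false) then 4 else ((\c.7) true)) + (if (if true then false else false) then 4 else (2 - 6))) < 4))
step 1: [if@0.0.0.0] ((if (((\x.(\y.x)) (if true then false else true)) (\v.(let w = false in w))) then (if (if (false && true) then (1 < 7) else (1 == 5)) then ((\p.true) (let q = true in 0)) else true) else (if (if (true && true) then true else true) then ((if true then (\r.true) else (\s.s)) true) else ((let t = true in (\a.t)) (\b.8)))) && (((if (true || false) then 4 else ((\c.7) true)) + (if (if true then false else false) then 4 else (2 - 6))) < 4))
step 2: [beta@0.0.0] ((if ((\y.(if true then false else true)) (\v.(let w = false in w))) then (if (if (false && true) then (1 < 7) else (1 == 5)) then ((\p.true) (let q = true in 0)) else true) else (if (if (true && true) then true else true) then ((if true then (\r.true) else (\s.s)) true) else ((let t = true in (\a.t)) (\b.8)))) && (((if (true || false) then 4 else ((\c.7) true)) + (if (if true then false else false) then 4 else (2 - 6))) < 4))
step 3: [beta@0.0] ((if (if true then false else true) then (if (if (false && true) then (1 < 7) else (1 == 5)) then ((\p.true) (let q = true in 0)) else true) else (if (if (true && true) then true else true) then ((if true then (\r.true) else (\s.s)) true) else ((let t = true in (\a.t)) (\b.8)))) && (((if (true || false) then 4 else ((\c.7) true)) + (if (if true then false else false) then 4 else (2 - 6))) < 4))
step 4: [if@0.0] ((if false then (if (if (false && true) then (1 < 7) else (1 == 5)) then ((\p.true) (let q = true in 0)) else true) else (if (if (true && true) then true else true) then ((if true then (\r.true) else (\s.s)) true) else ((let t = true in (\a.t)) (\b.8)))) && (((if (true || false) then 4 else ((\c.7) true)) + (if (if true then false else false) then 4 else (2 - 6))) < 4))
step 5: [if@0] ((if (if (true && true) then true else true) then ((if true then (\r.true) else (\s.s)) true) else ((let t = true in (\a.t)) (\b.8))) && (((if (true || false) then 4 else ((\c.7) true)) + (if (if true then false else false) then 4 else (2 - 6))) < 4))
step 6: [delta@0.0.0] ((if (if true then true else true) then ((if true then (\r.true) else (\s.s)) true) else ((let t = true in (\a.t)) (\b.8))) && (((if (true || false) then 4 else ((\c.7) true)) + (if (if true then false else false) then 4 else (2 - 6))) < 4))
step 7: [if@0.0] ((if true then ((if true then (\r.true) else (\s.s)) true) else ((let t = true in (\a.t)) (\b.8))) && (((if (true || false) then 4 else ((\c.7) true)) + (if (if true then false else false) then 4 else (2 - 6))) < 4))
step 8: [if@0] (((if true then (\r.true) else (\s.s)) true) && (((if (true || false) then 4 else ((\c.7) true)) + (if (if true then false else false) then 4 else (2 - 6))) < 4))
step 9: [if@0.0] (((\r.true) true) && (((if (true || false) then 4 else ((\c.7) true)) + (if (if true then false else false) then 4 else (2 - 6))) < 4))
step 10: [beta@0] (true && (((if (true || false) then 4 else ((\c.7) true)) + (if (if true then false else false) then 4 else (2 - 6))) < 4))
step 11: [delta@1.0.0.0] (true && (((if true then 4 else ((\c.7) true)) + (if (if true then false else false) then 4 else (2 - 6))) < 4))
step 12: [if@1.0.0] (true && ((4 + (if (if true then false else false) then 4 else (2 - 6))) < 4))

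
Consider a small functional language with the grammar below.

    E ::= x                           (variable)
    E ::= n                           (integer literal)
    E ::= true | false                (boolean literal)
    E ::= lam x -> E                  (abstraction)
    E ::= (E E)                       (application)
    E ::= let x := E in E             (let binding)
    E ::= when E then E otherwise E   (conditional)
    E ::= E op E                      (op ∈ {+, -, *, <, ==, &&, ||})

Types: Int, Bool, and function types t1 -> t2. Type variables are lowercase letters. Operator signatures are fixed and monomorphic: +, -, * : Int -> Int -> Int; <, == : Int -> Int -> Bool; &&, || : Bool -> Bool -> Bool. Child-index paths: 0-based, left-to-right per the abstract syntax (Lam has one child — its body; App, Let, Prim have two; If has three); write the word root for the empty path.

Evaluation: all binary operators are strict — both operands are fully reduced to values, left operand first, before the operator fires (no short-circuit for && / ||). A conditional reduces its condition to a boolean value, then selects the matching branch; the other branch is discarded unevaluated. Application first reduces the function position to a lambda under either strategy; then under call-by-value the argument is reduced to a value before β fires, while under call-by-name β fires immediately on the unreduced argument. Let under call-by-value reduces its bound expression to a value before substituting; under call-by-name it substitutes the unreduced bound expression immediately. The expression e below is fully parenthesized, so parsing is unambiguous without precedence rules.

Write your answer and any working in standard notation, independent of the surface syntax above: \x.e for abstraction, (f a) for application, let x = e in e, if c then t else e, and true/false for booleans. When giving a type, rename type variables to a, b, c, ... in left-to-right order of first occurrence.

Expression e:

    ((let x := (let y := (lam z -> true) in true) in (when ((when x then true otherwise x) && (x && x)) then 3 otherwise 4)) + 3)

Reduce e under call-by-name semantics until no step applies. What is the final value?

Answer: 6

Working:
step 0: ((let x = (let y = (\z.true) in true) in (if ((if x then true else x) && (x && x)) then 3 else 4)) + 3)
step 1: [let@0] ((if ((if (let y = (\z.true) in true) then true else (let y = (\z.true) in true)) && ((let y = (\z.true) in true) && (let y = (\z.true) in true))) then 3 else 4) + 3)
step 2: [let@0.0.0.0] ((if ((if true then true else (let y = (\z.true) in true)) && ((let y = (\z.true) in true) && (let y = (\z.true) in true))) then 3 else 4) + 3)
step 3: [if@0.0.0] ((if (true && ((let y = (\z.true) in true) && (let y = (\z.true) in true))) then 3 else 4) + 3)
step 4: [let@0.0.1.0] ((if (true && (true && (let y = (\z.true) in true))) then 3 else 4) + 3)
step 5: [let@0.0.1.1] ((if (true && (true && true)) then 3 else 4) + 3)
step 6: [delta@0.0.1] ((if (true && true) then 3 else 4) + 3)
step 7: [delta@0.0] ((if true then 3 else 4) + 3)
step 8: [if@0] (3 + 3)
step 9: [delta@root] 6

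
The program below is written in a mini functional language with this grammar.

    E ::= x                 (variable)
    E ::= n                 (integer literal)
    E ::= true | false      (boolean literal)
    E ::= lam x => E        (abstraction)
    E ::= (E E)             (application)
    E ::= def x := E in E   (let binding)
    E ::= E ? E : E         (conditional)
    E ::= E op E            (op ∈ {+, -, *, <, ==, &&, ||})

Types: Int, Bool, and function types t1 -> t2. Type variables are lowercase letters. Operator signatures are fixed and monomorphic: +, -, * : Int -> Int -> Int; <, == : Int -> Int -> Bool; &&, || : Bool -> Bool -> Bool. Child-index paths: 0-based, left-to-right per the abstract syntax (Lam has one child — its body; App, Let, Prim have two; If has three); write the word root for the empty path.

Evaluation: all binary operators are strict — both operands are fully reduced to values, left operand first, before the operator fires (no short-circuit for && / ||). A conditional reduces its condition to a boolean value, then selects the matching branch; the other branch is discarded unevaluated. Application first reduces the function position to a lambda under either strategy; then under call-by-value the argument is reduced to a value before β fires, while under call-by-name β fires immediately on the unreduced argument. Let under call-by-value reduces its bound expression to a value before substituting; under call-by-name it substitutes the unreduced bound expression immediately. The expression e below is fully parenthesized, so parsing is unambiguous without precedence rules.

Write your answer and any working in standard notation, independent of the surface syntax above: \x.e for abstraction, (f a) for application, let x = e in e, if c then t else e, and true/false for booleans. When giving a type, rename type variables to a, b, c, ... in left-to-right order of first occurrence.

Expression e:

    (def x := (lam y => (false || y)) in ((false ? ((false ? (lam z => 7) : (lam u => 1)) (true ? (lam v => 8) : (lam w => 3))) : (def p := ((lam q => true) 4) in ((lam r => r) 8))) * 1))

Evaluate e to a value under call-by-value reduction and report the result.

Answer: 8

Derivation:
step 0: (let x = (\y.(false || y)) in ((if false then ((if false then (\z.7) else (\u.1)) (if true then (\v.8) else (\w.3))) else (let p = ((\q.true) 4) in ((\r.r) 8))) * 1))
step 1: [let@root] ((if false then ((if false then (\z.7) else (\u.1)) (if true then (\v.8) else (\w.3))) else (let p = ((\q.true) 4) in ((\r.r) 8))) * 1)
step 2: [if@0] ((let p = ((\q.true) 4) in ((\r.r) 8)) * 1)
step 3: [beta@0.0] ((let p = true in ((\r.r) 8)) * 1)
step 4: [let@0] (((\r.r) 8) * 1)
step 5: [beta@0] (8 * 1)
step 6: [delta@root] 8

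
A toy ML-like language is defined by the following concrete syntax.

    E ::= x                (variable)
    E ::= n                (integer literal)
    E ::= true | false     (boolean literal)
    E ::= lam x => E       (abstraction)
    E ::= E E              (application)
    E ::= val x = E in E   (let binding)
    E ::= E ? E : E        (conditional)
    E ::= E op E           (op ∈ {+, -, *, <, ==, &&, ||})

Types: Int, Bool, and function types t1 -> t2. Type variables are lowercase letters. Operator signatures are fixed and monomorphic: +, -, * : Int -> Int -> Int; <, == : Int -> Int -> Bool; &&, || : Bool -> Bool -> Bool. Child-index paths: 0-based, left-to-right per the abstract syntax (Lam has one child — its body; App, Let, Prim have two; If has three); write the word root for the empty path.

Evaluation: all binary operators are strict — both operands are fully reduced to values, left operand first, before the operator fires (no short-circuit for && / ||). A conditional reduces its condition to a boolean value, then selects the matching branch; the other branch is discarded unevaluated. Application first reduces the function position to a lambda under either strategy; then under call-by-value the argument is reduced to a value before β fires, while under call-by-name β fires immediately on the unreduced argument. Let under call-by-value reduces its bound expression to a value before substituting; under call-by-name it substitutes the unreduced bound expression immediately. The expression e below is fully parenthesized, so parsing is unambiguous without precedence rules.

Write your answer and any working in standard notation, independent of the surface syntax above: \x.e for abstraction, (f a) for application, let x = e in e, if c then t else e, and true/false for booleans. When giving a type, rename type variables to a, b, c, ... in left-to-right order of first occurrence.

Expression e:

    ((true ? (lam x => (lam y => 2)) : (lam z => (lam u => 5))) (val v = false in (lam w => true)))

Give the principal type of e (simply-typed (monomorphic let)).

Derivation:
  unify Bool ~ Bool
\y._ : b -> Int
\x._ : a -> b -> Int
\u._ : d -> Int
\z._ : c -> d -> Int
  unify a -> b -> Int ~ c -> d -> Int
  unify a ~ c
  unify b -> Int ~ d -> Int
  unify b ~ d
  unify Int ~ Int
let v : Bool
\w._ : e -> Bool
  unify c -> d -> Int ~ (e -> Bool) -> f
  unify c ~ e -> Bool
  unify d -> Int ~ f
_ _ : d -> Int

Answer: a -> Int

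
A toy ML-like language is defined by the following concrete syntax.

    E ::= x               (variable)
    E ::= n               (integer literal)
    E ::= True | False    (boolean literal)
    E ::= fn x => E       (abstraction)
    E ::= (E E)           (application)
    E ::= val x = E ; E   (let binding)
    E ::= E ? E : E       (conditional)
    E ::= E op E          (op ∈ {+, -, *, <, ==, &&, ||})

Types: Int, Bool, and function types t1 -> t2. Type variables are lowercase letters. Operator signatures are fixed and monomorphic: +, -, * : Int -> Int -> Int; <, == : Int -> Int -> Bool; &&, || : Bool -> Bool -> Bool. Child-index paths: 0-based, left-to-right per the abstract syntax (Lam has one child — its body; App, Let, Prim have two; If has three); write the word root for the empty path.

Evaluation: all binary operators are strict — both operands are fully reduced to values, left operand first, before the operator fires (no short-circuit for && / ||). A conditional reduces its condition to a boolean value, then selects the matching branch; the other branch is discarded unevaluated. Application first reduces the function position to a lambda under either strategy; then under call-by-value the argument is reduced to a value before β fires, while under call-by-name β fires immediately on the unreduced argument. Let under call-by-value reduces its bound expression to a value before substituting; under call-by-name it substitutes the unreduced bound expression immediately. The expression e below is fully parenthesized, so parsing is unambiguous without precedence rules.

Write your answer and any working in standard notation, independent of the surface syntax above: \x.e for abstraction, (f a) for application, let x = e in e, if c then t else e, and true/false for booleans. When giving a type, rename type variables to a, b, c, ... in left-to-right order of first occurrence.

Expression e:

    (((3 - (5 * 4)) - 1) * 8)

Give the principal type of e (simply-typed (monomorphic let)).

Trace:
  unify Int ~ Int
  unify Int ~ Int
  unify Int ~ Int
  unify Int ~ Int
  unify Int ~ Int
  unify Int ~ Int
  unify Int ~ Int
  unify Int ~ Int

Answer: Int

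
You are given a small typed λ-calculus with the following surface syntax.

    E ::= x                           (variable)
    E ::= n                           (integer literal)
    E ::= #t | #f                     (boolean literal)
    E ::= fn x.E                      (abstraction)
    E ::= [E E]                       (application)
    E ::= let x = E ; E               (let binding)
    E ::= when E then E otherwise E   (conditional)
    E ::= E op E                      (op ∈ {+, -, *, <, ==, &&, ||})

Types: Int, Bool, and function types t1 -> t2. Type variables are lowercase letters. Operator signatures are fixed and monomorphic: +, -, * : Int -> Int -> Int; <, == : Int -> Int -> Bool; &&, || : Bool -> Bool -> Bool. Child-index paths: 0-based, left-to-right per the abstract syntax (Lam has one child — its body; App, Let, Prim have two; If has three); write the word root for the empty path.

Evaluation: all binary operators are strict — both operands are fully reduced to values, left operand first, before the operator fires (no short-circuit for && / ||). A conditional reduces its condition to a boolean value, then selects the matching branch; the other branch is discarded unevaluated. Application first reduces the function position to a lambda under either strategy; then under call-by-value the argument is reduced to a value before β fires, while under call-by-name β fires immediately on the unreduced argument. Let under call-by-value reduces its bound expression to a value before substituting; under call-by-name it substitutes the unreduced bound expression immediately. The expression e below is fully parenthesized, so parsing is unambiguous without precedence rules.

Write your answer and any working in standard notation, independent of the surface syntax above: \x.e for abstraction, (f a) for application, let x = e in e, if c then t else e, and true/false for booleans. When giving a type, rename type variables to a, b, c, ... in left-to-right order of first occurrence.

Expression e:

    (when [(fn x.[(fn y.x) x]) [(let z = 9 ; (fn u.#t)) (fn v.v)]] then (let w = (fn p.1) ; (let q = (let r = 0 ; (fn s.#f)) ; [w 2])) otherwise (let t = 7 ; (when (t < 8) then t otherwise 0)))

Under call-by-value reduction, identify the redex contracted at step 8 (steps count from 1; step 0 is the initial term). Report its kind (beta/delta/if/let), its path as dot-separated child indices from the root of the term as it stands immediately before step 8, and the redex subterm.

Trace:
step 0: (if ((\x.((\y.x) x)) ((let z = 9 in (\u.true)) (\v.v))) then (let w = (\p.1) in (let q = (let r = 0 in (\s.false)) in (w 2))) else (let t = 7 in (if (t < 8) then t else 0)))
step 1: [let@0.1.0] (if ((\x.((\y.x) x)) ((\u.true) (\v.v))) then (let w = (\p.1) in (let q = (let r = 0 in (\s.false)) in (w 2))) else (let t = 7 in (if (t < 8) then t else 0)))
step 2: [beta@0.1] (if ((\x.((\y.x) x)) true) then (let w = (\p.1) in (let q = (let r = 0 in (\s.false)) in (w 2))) else (let t = 7 in (if (t < 8) then t else 0)))
step 3: [beta@0] (if ((\y.true) true) then (let w = (\p.1) in (let q = (let r = 0 in (\s.false)) in (w 2))) else (let t = 7 in (if (t < 8) then t else 0)))
step 4: [beta@0] (if true then (let w = (\p.1) in (let q = (let r = 0 in (\s.false)) in (w 2))) else (let t = 7 in (if (t < 8) then t else 0)))
step 5: [if@root] (let w = (\p.1) in (let q = (let r = 0 in (\s.false)) in (w 2)))
step 6: [let@root] (let q = (let r = 0 in (\s.false)) in ((\p.1) 2))
step 7: [let@0] (let q = (\s.false) in ((\p.1) 2))
step 8: [let@root] ((\p.1) 2)

Answer: let at root : (let q = (\s.false) in ((\p.1) 2))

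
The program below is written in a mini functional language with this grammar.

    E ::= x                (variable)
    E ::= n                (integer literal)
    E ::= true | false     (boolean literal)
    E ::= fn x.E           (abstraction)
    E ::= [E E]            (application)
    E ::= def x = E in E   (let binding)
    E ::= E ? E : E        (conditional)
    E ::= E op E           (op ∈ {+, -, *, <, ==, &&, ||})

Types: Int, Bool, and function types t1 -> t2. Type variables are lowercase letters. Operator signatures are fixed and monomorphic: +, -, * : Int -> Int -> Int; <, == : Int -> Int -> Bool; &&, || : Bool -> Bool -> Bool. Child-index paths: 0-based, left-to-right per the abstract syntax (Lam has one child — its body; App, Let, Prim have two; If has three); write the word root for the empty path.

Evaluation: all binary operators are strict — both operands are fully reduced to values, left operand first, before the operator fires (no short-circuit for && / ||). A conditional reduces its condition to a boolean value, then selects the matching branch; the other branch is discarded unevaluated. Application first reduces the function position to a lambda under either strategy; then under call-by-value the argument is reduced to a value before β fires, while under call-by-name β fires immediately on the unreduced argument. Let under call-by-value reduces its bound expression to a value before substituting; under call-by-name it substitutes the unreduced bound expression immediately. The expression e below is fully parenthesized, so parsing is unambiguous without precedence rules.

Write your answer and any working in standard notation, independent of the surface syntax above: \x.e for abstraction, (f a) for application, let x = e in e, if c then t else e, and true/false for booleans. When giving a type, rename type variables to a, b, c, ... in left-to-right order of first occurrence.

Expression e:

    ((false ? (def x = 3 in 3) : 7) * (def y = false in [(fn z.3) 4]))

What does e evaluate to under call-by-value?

Answer: 21

Working:
step 0: ((if false then (let x = 3 in 3) else 7) * (let y = false in ((\z.3) 4)))
step 1: [if@0] (7 * (let y = false in ((\z.3) 4)))
step 2: [let@1] (7 * ((\z.3) 4))
step 3: [beta@1] (7 * 3)
step 4: [delta@root] 21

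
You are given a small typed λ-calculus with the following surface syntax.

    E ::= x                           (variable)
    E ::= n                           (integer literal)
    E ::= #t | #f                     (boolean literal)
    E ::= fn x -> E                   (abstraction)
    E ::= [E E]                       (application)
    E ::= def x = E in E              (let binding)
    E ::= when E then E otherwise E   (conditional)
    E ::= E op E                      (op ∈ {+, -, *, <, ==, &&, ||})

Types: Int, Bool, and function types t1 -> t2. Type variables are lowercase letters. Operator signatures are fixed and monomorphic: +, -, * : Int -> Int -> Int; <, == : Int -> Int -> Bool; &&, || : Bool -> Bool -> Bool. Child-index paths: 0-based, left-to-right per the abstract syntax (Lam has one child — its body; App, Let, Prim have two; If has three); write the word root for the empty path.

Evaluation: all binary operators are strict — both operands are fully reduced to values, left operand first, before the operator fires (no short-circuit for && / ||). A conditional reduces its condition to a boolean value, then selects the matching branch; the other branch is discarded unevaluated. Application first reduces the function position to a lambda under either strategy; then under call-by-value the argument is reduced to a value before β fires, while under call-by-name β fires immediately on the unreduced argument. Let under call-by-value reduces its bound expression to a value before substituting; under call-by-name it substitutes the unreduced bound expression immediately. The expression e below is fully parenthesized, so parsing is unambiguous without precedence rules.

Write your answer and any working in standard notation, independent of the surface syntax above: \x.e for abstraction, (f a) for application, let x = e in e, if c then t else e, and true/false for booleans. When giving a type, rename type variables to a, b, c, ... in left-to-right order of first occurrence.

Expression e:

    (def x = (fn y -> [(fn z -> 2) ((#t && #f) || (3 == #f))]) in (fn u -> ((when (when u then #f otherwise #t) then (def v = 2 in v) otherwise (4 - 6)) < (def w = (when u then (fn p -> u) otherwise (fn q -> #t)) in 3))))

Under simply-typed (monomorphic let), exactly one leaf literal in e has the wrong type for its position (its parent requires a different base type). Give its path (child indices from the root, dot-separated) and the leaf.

Answer: 0.0.1.1.1 : false

Derivation:
\z._ : b -> Int
  unify Bool ~ Bool
  unify Bool ~ Bool
  unify Bool ~ Bool
  unify Int ~ Int
  unify Bool ~ Int
  FAIL: mismatch Bool ~ Int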